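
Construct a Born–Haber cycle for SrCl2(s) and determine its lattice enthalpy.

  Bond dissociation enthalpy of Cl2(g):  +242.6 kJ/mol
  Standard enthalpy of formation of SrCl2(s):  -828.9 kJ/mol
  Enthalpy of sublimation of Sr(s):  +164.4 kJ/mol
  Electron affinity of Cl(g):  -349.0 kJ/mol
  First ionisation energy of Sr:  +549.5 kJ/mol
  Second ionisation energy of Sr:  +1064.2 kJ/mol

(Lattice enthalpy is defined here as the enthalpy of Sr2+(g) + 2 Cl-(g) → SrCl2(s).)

U = -2151.6 kJ/mol

ΔHf° = 1·ΔHsub + 1·(ΣIE) + 1·D(Cl2) + 2·EA + U
-828.9 = 1·(+164.4) + 1·(+1613.7) + 1·(+242.6) + 2·(-349.0) + U
U = -828.9 − (+1322.7) = -2151.6 kJ/mol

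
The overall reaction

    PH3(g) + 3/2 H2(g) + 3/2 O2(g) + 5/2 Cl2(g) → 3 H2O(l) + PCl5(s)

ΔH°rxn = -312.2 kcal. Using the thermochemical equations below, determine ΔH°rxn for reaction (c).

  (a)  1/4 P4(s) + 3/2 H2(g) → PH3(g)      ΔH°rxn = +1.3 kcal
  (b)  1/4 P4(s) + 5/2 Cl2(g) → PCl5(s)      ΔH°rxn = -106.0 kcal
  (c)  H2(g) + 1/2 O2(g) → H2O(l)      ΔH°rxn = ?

(a) reversed (PH3(g) must end up as a reactant): -1.3 kcal
(b) as written (PCl5(s) already on the product side): -106.0 kcal
(c) × 3 (scale by 3 for the 3 H2O(l)): contributes 3·x
-312.2 = (-1.3) + (-106.0) + 3·x
x = (-312.2 − (-107.3)) / (3) = -68.3 kcal

ΔH°rxn = -68.3 kcal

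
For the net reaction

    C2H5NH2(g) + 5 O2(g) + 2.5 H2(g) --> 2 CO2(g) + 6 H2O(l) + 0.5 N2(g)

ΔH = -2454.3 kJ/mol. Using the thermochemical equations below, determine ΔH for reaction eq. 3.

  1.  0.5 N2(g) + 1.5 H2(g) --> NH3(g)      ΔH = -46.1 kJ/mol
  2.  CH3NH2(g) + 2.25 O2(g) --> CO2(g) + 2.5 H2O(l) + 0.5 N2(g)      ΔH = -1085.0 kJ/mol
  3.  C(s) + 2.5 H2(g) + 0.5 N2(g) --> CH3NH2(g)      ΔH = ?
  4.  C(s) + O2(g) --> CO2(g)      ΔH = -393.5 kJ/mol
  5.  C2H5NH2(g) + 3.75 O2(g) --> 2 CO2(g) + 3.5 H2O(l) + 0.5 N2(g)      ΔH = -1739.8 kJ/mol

ΔH = -23.0 kJ/mol

eq. 1: not needed (NH3(g) appears nowhere else).
eq. 2 as written: -1085.0 kJ/mol
eq. 3 as written: contributes x
eq. 4 reversed: +393.5 kJ/mol
eq. 5 as written (C2H5NH2(g) already on the reactant side): -1739.8 kJ/mol
-2454.3 = (-1085.0) + (+393.5) + (-1739.8) + x
x = (-2454.3 − (-2431.3)) / (1) = -23.0 kJ/mol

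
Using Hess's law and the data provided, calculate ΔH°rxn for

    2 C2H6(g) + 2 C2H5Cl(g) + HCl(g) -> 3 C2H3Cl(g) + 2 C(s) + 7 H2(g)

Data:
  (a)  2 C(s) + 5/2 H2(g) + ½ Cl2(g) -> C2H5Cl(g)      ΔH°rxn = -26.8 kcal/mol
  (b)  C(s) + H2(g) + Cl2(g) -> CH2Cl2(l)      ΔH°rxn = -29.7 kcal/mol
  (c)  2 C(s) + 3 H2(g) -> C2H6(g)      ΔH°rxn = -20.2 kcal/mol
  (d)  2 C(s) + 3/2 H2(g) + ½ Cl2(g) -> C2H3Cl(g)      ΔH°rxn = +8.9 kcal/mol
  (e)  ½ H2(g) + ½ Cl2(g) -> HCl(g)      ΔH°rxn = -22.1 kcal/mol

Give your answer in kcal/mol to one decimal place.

(a) reversed and × 2 (C2H5Cl(g) must end up as a reactant; scale by 2 for the 2 C2H5Cl(g)): (-2)·(-26.8) = +53.6 kcal/mol
(b): not needed (CH2Cl2(l) appears nowhere else).
(c) reversed and × 2 (C2H6(g) must end up as a reactant; ×2 to match 2 C2H6(g) in the target): (-2)·(-20.2) = +40.4 kcal/mol
(d) × 3 (scale by 3 for the 3 C2H3Cl(g)): (3)·(+8.9) = +26.7 kcal/mol
(e) reversed (reverse to put HCl(g) on the reactant side): +22.1 kcal/mol
Combining the equations, ΔH°rxn = (+53.6) + (+40.4) + (+26.7) + (+22.1) = 142.8 kcal/mol

ΔH°rxn = 142.8 kcal/mol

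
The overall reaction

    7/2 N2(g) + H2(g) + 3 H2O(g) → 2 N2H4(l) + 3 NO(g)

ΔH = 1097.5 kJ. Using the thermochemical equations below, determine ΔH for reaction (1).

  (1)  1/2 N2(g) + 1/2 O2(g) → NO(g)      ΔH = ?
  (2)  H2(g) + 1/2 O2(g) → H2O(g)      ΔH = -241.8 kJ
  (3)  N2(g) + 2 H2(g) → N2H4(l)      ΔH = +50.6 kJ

(1) × 3: contributes 3·x
(2) reversed and × 3: (-3)·(-241.8) = +725.4 kJ
(3) × 2: (2)·(+50.6) = +101.2 kJ
+1097.5 = (+725.4) + (+101.2) + 3·x
x = (+1097.5 − (+826.6)) / (3) = 90.3 kJ

ΔH = 90.3 kJ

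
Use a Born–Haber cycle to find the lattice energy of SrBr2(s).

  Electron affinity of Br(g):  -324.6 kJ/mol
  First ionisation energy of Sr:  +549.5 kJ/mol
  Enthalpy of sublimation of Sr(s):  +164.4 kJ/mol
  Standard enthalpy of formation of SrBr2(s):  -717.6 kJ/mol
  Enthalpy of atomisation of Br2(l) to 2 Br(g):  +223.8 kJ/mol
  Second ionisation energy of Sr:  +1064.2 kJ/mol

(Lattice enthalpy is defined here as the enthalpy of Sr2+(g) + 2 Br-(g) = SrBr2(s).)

U = -2070.3 kJ/mol

ΔHf° = 1·ΔHsub + 1·(ΣIE) + 1·D(Br2) + 2·EA + U
-717.6 = 1·(+164.4) + 1·(+1613.7) + 1·(+223.8) + 2·(-324.6) + U
U = -717.6 − (+1352.7) = -2070.3 kJ/mol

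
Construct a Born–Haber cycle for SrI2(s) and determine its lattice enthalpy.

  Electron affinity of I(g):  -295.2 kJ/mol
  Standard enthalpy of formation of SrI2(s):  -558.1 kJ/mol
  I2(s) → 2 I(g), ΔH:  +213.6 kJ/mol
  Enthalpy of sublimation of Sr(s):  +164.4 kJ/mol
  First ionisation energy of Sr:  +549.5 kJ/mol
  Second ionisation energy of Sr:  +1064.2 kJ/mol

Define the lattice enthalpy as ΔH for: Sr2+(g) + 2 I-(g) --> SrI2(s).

U = -1959.4 kJ/mol

ΔHf° = 1·ΔHsub + 1·(ΣIE) + 1·D(I2) + 2·EA + U
-558.1 = 1·(+164.4) + 1·(+1613.7) + 1·(+213.6) + 2·(-295.2) + U
U = -558.1 − (+1401.3) = -1959.4 kJ/mol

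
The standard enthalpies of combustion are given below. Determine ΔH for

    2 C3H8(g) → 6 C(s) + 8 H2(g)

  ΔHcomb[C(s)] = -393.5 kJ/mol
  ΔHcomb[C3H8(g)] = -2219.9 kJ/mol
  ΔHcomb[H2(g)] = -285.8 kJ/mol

With combustion enthalpies, reactants minus products:
= [2·(-2219.9)] − [6·(-393.5) + 8·(-285.8)]
= 207.6 kJ/mol

ΔH = 207.6 kJ/mol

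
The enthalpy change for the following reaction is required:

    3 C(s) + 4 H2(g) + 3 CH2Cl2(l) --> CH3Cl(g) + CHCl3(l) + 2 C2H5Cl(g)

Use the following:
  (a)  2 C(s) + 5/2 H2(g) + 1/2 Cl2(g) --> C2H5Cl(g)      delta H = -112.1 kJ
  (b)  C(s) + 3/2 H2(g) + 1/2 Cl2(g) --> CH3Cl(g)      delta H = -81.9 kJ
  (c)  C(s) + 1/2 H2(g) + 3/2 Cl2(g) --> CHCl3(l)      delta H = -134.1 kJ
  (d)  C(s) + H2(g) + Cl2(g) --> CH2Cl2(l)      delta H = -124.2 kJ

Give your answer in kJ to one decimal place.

delta H = -67.6 kJ

(a) × 2: (2)·(-112.1) = -224.2 kJ
(b) as written: -81.9 kJ
(c) as written: -134.1 kJ
(d) reversed and × 3: (-3)·(-124.2) = +372.6 kJ
Since enthalpy is a state function, delta H = (-224.2) + (-81.9) + (-134.1) + (+372.6) = -67.6 kJ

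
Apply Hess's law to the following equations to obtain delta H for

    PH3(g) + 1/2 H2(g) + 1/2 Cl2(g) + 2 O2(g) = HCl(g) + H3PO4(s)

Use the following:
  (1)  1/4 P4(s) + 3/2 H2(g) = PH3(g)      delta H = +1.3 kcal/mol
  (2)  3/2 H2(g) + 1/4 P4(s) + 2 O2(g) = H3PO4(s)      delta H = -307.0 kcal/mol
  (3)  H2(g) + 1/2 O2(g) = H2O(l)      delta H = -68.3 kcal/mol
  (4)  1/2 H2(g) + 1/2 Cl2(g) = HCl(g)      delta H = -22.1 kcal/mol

delta H = -330.4 kcal/mol

(1) reversed: -1.3 kcal/mol
(2) as written: -307.0 kcal/mol
(3): not needed.
(4) as written: -22.1 kcal/mol
delta H = (-1)·(+1.3) + (1)·(-307.0) + (1)·(-22.1) = -330.4 kcal/mol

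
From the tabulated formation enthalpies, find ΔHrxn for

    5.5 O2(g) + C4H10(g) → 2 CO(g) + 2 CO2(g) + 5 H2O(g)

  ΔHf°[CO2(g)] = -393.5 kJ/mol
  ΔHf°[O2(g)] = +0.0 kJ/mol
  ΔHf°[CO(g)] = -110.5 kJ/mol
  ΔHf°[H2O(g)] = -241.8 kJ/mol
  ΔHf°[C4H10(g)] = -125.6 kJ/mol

Products: 2·(-110.5) + 2·(-393.5) + 5·(-241.8) = -2217.0
Reactants: 11/2·(+0.0) + 1·(-125.6) = -125.6
ΔHrxn = (-2217.0) − (-125.6) = -2091.4 kJ/mol

ΔHrxn = -2091.4 kJ/mol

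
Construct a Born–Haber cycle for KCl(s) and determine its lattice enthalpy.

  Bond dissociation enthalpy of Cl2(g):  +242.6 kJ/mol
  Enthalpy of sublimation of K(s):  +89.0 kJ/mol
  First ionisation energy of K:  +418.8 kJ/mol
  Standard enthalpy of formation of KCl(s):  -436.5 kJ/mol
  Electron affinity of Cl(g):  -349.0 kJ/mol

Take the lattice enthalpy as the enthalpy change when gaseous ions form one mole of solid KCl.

ΔHf° = 1·ΔHsub + 1·(ΣIE) + 1/2·D(Cl2) + 1·EA + U
-436.5 = 1·(+89.0) + 1·(+418.8) + 1/2·(+242.6) + 1·(-349.0) + U
U = -436.5 − (+280.1) = -716.6 kJ/mol

U = -716.6 kJ/mol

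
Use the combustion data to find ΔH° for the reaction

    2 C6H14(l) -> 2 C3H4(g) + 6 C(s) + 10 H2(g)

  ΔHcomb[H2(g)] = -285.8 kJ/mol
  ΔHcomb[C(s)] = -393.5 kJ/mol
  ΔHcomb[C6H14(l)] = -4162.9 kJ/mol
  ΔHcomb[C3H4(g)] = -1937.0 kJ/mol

ΔH° = 767.2 kJ/mol

With combustion enthalpies, reactants minus products:
= [2·(-4162.9)] − [2·(-1937.0) + 6·(-393.5) + 10·(-285.8)]
= 767.2 kJ/mol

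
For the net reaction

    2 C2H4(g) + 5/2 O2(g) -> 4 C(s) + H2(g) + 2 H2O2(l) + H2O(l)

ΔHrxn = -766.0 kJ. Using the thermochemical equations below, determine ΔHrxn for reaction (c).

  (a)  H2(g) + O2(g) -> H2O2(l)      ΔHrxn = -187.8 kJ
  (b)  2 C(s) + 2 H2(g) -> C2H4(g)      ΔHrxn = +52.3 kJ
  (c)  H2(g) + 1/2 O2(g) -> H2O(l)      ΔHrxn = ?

ΔHrxn = -285.8 kJ

(a) × 2: (2)·(-187.8) = -375.6 kJ
(b) reversed and × 2: (-2)·(+52.3) = -104.6 kJ
(c) as written: contributes x
-766.0 = (-375.6) + (-104.6) + x
x = (-766.0 − (-480.2)) / (1) = -285.8 kJ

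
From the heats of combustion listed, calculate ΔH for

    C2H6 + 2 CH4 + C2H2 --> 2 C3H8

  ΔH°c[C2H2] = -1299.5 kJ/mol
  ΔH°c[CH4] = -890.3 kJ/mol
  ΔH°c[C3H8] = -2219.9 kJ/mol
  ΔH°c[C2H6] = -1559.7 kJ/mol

With combustion enthalpies, reactants minus products:
= [1·(-1559.7) + 2·(-890.3) + 1·(-1299.5)] − [2·(-2219.9)]
= -200.0 kJ/mol

ΔH = -200.0 kJ/mol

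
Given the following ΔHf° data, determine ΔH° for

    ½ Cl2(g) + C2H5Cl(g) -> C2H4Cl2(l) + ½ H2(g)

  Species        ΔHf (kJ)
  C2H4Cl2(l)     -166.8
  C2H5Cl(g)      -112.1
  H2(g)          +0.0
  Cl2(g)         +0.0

ΔH° = -54.7 kJ

ΔH°rxn = Σ nΔHf°(products) − Σ nΔHf°(reactants).
Products: 1·(-166.8) + 1/2·(+0.0) = -166.8
Reactants: 1/2·(+0.0) + 1·(-112.1) = -112.1
ΔH° = (-166.8) − (-112.1) = -54.7 kJ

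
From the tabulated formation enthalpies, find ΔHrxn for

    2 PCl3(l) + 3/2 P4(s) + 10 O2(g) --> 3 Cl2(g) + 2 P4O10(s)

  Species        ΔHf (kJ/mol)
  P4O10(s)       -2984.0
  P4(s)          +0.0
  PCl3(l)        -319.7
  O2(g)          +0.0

Products: 3·(+0.0) + 2·(-2984.0) = -5968.0
Reactants: 2·(-319.7) + 3/2·(+0.0) + 10·(+0.0) = -639.4
ΔHrxn = (-5968.0) − (-639.4) = -5328.6 kJ/mol

ΔHrxn = -5328.6 kJ/mol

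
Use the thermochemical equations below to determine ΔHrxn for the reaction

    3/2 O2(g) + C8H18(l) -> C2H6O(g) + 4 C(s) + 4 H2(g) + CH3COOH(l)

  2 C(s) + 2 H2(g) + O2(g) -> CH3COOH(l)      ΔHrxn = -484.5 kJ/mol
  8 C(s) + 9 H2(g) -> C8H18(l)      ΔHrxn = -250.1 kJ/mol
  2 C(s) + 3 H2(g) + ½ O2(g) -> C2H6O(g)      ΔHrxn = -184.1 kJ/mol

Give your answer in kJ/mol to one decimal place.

equation 1 as written (CH3COOH(l) already on the product side): -484.5 kJ/mol
equation 2 reversed (C8H18(l) must end up as a reactant): +250.1 kJ/mol
equation 3 as written (C2H6O(g) already on the product side): -184.1 kJ/mol
Summing the manipulated equations, ΔHrxn = (1)·(-484.5) + (-1)·(-250.1) + (1)·(-184.1) = -418.5 kJ/mol

ΔHrxn = -418.5 kJ/mol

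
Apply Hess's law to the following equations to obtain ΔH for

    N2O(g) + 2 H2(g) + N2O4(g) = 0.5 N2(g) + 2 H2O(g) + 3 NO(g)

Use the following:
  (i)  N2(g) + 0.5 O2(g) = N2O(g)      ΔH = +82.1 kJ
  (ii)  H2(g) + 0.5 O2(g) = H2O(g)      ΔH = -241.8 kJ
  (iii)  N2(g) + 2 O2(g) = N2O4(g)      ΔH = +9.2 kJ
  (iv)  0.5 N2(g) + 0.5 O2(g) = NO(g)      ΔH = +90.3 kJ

(i) reversed: -82.1 kJ
(ii) × 2: (2)·(-241.8) = -483.6 kJ
(iii) reversed: -9.2 kJ
(iv) × 3: (3)·(+90.3) = +270.9 kJ
ΔH = (-82.1) + (-483.6) + (-9.2) + (+270.9) = -304.0 kJ

ΔH = -304.0 kJ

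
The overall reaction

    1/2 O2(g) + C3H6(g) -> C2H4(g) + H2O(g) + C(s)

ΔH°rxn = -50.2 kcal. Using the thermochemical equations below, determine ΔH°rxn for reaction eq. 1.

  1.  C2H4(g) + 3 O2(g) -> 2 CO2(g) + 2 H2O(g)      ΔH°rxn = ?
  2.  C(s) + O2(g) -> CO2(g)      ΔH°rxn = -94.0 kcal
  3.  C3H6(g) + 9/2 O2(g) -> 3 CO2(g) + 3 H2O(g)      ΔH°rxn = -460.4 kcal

eq. 1 reversed (C2H4(g) must end up as a product): contributes −x
eq. 2 reversed (C(s) must end up as a product): +94.0 kcal
eq. 3 as written (C3H6(g) already on the reactant side): -460.4 kcal
-50.2 = (+94.0) + (-460.4) − x
x = (-50.2 − (-366.4)) / (-1) = -316.2 kcal

ΔH°rxn = -316.2 kcal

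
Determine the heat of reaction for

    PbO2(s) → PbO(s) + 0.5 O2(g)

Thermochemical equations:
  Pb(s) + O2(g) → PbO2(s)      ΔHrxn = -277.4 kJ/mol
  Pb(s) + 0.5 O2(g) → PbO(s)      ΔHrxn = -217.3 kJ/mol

ΔHrxn = 60.1 kJ/mol

equation 1 reversed (reverse to put PbO2(s) on the reactant side): +277.4 kJ/mol
equation 2 as written (PbO(s) already on the product side): -217.3 kJ/mol
By Hess's law, ΔHrxn = (+277.4) + (-217.3) = 60.1 kJ/mol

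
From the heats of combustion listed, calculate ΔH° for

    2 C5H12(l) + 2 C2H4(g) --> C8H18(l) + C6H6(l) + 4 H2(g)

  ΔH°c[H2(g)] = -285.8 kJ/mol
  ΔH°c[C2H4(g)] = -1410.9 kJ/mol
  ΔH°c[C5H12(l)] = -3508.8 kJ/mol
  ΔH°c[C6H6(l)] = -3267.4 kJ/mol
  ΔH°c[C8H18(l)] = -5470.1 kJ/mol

ΔH° = 41.3 kJ/mol

Using ΔH = Σ nΔHc°(reactants) − Σ nΔHc°(products):
= [2·(-3508.8) + 2·(-1410.9)] − [1·(-5470.1) + 1·(-3267.4) + 4·(-285.8)]
= 41.3 kJ/mol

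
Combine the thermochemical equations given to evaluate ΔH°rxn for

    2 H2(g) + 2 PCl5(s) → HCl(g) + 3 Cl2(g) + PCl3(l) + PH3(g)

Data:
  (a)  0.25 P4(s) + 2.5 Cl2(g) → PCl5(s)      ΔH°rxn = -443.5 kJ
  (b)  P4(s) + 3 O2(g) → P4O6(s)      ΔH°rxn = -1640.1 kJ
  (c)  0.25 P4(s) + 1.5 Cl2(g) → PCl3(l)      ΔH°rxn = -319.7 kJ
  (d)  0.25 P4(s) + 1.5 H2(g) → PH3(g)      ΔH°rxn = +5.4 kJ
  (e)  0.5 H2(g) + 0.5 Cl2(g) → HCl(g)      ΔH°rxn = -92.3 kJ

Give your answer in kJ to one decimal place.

ΔH°rxn = 480.4 kJ

(a) reversed and × 2 (PCl5(s) must end up as a reactant; ×2 to match 2 PCl5(s) in the target): (-2)·(-443.5) = +887.0 kJ
(b): not needed (O2(g) appears nowhere else).
(c) as written (PCl3(l) already on the product side): -319.7 kJ
(d) as written (PH3(g) already on the product side): +5.4 kJ
(e) as written (HCl(g) already on the product side): -92.3 kJ
ΔH°rxn = (+887.0) + (-319.7) + (+5.4) + (-92.3) = 480.4 kJ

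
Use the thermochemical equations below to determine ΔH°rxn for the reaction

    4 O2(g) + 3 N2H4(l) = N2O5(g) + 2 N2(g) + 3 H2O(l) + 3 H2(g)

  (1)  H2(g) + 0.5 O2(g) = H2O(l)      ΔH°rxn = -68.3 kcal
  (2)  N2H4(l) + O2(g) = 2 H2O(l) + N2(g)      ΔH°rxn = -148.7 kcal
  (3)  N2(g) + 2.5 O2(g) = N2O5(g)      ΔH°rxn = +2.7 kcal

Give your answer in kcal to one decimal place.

(1) reversed and × 3: (-3)·(-68.3) = +204.9 kcal
(2) × 3: (3)·(-148.7) = -446.1 kcal
(3) as written: +2.7 kcal
Combining the equations, ΔH°rxn = (+204.9) + (-446.1) + (+2.7) = -238.5 kcal

ΔH°rxn = -238.5 kcal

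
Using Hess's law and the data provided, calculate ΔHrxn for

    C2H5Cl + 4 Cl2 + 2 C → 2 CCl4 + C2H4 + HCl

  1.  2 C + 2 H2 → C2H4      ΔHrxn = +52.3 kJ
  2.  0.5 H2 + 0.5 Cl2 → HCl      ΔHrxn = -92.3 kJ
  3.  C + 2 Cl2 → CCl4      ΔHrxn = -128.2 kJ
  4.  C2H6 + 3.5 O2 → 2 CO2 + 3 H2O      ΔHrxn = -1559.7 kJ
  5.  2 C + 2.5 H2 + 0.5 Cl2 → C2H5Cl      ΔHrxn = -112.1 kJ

ΔHrxn = -184.3 kJ

eq. 1 as written: +52.3 kJ
eq. 2 as written: -92.3 kJ
eq. 3 × 2: (2)·(-128.2) = -256.4 kJ
eq. 4: not needed.
eq. 5 reversed: +112.1 kJ
ΔHrxn = (1)·(+52.3) + (1)·(-92.3) + (2)·(-128.2) + (-1)·(-112.1) = -184.3 kJ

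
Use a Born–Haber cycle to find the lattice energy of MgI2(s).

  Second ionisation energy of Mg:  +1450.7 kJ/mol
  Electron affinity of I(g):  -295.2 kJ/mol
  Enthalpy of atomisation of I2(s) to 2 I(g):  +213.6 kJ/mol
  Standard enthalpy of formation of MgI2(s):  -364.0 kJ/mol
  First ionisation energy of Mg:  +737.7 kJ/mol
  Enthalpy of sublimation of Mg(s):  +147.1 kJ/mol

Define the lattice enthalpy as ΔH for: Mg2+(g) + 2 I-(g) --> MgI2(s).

ΔHf° = 1·ΔHsub + 1·(ΣIE) + 1·D(I2) + 2·EA + U
-364.0 = 1·(+147.1) + 1·(+2188.4) + 1·(+213.6) + 2·(-295.2) + U
U = -364.0 − (+1958.7) = -2322.7 kJ/mol

U = -2322.7 kJ/mol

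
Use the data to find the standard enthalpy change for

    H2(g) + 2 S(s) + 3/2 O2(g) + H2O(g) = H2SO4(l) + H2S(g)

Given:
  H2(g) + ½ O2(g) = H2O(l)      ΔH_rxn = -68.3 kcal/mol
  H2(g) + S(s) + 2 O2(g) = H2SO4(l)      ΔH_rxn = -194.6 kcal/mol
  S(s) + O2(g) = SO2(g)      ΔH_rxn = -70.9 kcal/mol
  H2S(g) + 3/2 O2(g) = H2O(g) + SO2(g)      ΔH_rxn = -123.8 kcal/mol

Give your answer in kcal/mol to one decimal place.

equation 1: not needed.
equation 2 as written: -194.6 kcal/mol
equation 3 as written: -70.9 kcal/mol
equation 4 reversed: +123.8 kcal/mol
Since enthalpy is a state function, ΔH_rxn = (-194.6) + (-70.9) + (+123.8) = -141.7 kcal/mol

ΔH_rxn = -141.7 kcal/mol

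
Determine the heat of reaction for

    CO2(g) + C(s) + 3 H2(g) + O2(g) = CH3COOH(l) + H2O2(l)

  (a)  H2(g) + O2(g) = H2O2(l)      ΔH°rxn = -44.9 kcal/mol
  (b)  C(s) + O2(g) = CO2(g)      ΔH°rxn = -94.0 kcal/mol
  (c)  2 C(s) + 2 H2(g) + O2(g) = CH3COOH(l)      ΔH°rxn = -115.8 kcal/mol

(a) as written: -44.9 kcal/mol
(b) reversed: +94.0 kcal/mol
(c) as written: -115.8 kcal/mol
ΔH°rxn = (1)·(-44.9) + (-1)·(-94.0) + (1)·(-115.8) = -66.7 kcal/mol

ΔH°rxn = -66.7 kcal/mol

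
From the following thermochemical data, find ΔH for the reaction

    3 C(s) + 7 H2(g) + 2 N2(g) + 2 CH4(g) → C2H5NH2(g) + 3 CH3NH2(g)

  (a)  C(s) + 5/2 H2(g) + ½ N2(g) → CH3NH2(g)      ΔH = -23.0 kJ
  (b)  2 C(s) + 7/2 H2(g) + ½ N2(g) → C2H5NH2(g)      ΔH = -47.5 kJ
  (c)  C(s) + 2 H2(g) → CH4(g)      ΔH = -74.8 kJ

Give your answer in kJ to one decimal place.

(a) × 3: (3)·(-23.0) = -69.0 kJ
(b) as written: -47.5 kJ
(c) reversed and × 2: (-2)·(-74.8) = +149.6 kJ
By Hess's law, ΔH = (3)·(-23.0) + (1)·(-47.5) + (-2)·(-74.8) = 33.1 kJ

ΔH = 33.1 kJ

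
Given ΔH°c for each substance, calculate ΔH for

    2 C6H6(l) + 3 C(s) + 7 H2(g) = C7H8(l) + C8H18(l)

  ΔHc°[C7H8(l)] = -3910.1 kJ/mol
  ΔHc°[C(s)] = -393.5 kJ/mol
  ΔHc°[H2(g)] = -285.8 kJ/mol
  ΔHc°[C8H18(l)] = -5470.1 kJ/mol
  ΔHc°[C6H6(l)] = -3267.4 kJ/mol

Using ΔH = Σ nΔHc°(reactants) − Σ nΔHc°(products):
= [2·(-3267.4) + 3·(-393.5) + 7·(-285.8)] − [1·(-3910.1) + 1·(-5470.1)]
= -335.7 kJ/mol

ΔH = -335.7 kJ/mol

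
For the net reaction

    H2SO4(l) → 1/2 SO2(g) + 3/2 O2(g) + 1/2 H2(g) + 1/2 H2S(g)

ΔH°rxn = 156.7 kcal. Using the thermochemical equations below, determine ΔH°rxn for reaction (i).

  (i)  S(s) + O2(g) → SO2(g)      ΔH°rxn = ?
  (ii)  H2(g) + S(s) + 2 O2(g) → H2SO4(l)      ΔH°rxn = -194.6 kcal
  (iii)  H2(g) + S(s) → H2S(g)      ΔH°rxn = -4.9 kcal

(i) × 1/2: contributes 1/2·x
(ii) reversed: +194.6 kcal
(iii) × 1/2: (1/2)·(-4.9) = -2.45 kcal
+156.7 = (+194.6) + (-2.45) + 1/2·x
x = (+156.7 − (+192.15)) / (1/2) = -70.9 kcal

ΔH°rxn = -70.9 kcal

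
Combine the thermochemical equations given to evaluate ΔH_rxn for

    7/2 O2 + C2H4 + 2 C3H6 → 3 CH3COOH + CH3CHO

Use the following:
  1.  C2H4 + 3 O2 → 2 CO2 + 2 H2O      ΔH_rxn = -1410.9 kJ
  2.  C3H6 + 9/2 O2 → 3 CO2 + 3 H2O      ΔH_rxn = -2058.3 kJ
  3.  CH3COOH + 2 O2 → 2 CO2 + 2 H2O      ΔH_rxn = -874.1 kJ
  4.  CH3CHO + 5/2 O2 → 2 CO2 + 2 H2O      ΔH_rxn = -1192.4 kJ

ΔH_rxn = -1712.8 kJ

eq. 1 as written: -1410.9 kJ
eq. 2 × 2: (2)·(-2058.3) = -4116.6 kJ
eq. 3 reversed and × 3: (-3)·(-874.1) = +2622.3 kJ
eq. 4 reversed: +1192.4 kJ
Summing the manipulated equations, ΔH_rxn = (1)·(-1410.9) + (2)·(-2058.3) + (-3)·(-874.1) + (-1)·(-1192.4) = -1712.8 kJ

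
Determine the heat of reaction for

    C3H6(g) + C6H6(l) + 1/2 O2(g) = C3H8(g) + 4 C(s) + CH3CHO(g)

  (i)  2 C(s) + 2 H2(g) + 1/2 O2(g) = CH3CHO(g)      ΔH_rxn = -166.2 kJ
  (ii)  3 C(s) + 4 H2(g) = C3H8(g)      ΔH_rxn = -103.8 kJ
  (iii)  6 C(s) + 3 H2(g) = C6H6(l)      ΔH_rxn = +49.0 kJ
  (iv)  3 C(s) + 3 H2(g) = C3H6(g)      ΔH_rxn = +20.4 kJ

ΔH_rxn = -339.4 kJ

(i) as written (CH3CHO(g) already on the product side): -166.2 kJ
(ii) as written (C3H8(g) already on the product side): -103.8 kJ
(iii) reversed (C6H6(l) must end up as a reactant): -49.0 kJ
(iv) reversed (reverse to put C3H6(g) on the reactant side): -20.4 kJ
ΔH_rxn = (1)·(-166.2) + (1)·(-103.8) + (-1)·(+49.0) + (-1)·(+20.4) = -339.4 kJ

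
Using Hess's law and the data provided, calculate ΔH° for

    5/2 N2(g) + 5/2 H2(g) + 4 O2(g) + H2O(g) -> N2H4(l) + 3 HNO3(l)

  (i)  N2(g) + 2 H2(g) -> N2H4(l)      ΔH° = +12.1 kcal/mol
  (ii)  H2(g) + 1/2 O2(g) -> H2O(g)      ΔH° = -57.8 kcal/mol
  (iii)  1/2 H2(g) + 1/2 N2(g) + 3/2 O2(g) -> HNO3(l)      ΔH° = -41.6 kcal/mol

ΔH° = -54.9 kcal/mol

(i) as written (N2H4(l) already on the product side): +12.1 kcal/mol
(ii) reversed (reverse to put H2O(g) on the reactant side): +57.8 kcal/mol
(iii) × 3 (×3 to match 3 HNO3(l) in the target): (3)·(-41.6) = -124.8 kcal/mol
Combining the equations, ΔH° = (+12.1) + (+57.8) + (-124.8) = -54.9 kcal/mol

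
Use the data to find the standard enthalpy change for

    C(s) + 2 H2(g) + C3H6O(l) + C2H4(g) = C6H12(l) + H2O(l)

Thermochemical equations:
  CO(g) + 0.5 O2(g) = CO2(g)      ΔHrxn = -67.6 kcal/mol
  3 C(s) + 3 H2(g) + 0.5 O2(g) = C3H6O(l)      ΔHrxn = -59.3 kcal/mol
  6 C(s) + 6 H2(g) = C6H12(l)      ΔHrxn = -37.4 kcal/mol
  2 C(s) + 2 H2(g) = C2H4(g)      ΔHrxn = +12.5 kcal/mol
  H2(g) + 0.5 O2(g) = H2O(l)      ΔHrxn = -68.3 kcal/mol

equation 1: not needed (CO2(g) appears nowhere else).
equation 2 reversed (reverse to put C3H6O(l) on the reactant side): +59.3 kcal/mol
equation 3 as written (C6H12(l) already on the product side): -37.4 kcal/mol
equation 4 reversed (reverse to put C2H4(g) on the reactant side): -12.5 kcal/mol
equation 5 as written (H2O(l) already on the product side): -68.3 kcal/mol
ΔHrxn = (-1)·(-59.3) + (1)·(-37.4) + (-1)·(+12.5) + (1)·(-68.3) = -58.9 kcal/mol

ΔHrxn = -58.9 kcal/mol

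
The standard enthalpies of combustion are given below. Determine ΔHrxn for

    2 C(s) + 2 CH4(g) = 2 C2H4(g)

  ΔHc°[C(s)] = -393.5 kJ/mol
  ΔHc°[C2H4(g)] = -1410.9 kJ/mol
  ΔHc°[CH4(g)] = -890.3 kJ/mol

ΔHrxn = 254.2 kJ/mol

With combustion enthalpies, reactants minus products:
= [2·(-393.5) + 2·(-890.3)] − [2·(-1410.9)]
= 254.2 kJ/mol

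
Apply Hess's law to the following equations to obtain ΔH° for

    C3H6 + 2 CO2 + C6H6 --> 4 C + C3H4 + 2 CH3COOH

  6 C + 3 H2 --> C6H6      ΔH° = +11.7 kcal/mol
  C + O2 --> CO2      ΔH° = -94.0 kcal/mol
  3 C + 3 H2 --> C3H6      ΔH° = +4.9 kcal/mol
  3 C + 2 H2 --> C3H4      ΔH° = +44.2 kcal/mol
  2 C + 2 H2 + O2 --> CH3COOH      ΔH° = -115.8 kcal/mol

equation 1 reversed: -11.7 kcal/mol
equation 2 reversed and × 2: (-2)·(-94.0) = +188.0 kcal/mol
equation 3 reversed: -4.9 kcal/mol
equation 4 as written: +44.2 kcal/mol
equation 5 × 2: (2)·(-115.8) = -231.6 kcal/mol
ΔH° = (-1)·(+11.7) + (-2)·(-94.0) + (-1)·(+4.9) + (1)·(+44.2) + (2)·(-115.8) = -16.0 kcal/mol

ΔH° = -16.0 kcal/mol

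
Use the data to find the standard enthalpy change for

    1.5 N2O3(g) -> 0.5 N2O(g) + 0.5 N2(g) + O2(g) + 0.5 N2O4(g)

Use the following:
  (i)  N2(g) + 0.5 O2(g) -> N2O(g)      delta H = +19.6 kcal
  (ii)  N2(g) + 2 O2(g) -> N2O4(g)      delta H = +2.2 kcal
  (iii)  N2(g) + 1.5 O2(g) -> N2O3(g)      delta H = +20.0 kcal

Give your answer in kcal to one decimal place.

delta H = -19.1 kcal

(i) × 1/2: (1/2)·(+19.6) = +9.8 kcal
(ii) × 1/2: (1/2)·(+2.2) = +1.1 kcal
(iii) reversed and × 3/2: (-3/2)·(+20.0) = -30.0 kcal
Summing the manipulated equations, delta H = (1/2)·(+19.6) + (1/2)·(+2.2) + (-3/2)·(+20.0) = -19.1 kcal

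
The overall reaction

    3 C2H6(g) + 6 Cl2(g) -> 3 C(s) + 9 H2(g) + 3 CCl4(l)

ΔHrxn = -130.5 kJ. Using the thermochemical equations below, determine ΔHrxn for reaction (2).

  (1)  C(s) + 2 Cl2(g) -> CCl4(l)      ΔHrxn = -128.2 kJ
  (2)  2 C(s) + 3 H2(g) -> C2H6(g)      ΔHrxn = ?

ΔHrxn = -84.7 kJ

(1) × 3 (scale by 3 for the 3 CCl4(l)): (3)·(-128.2) = -384.6 kJ
(2) reversed and × 3 (reverse to put C2H6(g) on the reactant side; scale by 3 for the 3 C2H6(g)): contributes −3·x
-130.5 = (-384.6) − 3·x
x = (-130.5 − (-384.6)) / (-3) = -84.7 kJ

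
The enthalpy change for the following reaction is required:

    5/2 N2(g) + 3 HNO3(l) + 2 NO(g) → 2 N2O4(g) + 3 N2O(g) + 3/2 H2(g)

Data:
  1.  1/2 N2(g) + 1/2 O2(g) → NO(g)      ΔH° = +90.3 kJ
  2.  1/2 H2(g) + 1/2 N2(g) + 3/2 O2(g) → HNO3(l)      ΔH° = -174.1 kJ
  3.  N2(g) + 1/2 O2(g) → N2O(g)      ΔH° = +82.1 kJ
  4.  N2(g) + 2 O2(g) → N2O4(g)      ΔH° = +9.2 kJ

eq. 1 reversed and × 2 (NO(g) must end up as a reactant; ×2 to match 2 NO(g) in the target): (-2)·(+90.3) = -180.6 kJ
eq. 2 reversed and × 3 (reverse to put HNO3(l) on the reactant side; scale by 3 for the 3 HNO3(l)): (-3)·(-174.1) = +522.3 kJ
eq. 3 × 3 (scale by 3 for the 3 N2O(g)): (3)·(+82.1) = +246.3 kJ
eq. 4 × 2 (scale by 2 for the 2 N2O4(g)): (2)·(+9.2) = +18.4 kJ
Summing the manipulated equations, ΔH° = (-180.6) + (+522.3) + (+246.3) + (+18.4) = 606.4 kJ

ΔH° = 606.4 kJ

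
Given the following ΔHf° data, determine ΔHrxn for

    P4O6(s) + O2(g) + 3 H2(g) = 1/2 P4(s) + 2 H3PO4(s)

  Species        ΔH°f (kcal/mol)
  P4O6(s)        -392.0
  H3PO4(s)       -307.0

ΔH°rxn = Σ nΔHf°(products) − Σ nΔHf°(reactants).
Products: 1/2·(+0.0) + 2·(-307.0) = -614.0
Reactants: 1·(-392.0) + 1·(+0.0) + 3·(+0.0) = -392.0
ΔHrxn = (-614.0) − (-392.0) = -222.0 kcal/mol

ΔHrxn = -222.0 kcal/mol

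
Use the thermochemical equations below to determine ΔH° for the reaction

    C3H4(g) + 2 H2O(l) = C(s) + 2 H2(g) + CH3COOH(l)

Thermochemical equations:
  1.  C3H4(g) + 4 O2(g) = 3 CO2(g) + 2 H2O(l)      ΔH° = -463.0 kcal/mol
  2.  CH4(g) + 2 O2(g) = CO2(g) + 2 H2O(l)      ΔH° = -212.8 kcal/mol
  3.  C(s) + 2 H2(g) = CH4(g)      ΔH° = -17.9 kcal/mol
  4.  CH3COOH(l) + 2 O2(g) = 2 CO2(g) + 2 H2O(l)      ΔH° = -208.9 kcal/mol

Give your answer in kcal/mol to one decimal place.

ΔH° = -23.4 kcal/mol

eq. 1 as written: -463.0 kcal/mol
eq. 2 reversed: +212.8 kcal/mol
eq. 3 reversed: +17.9 kcal/mol
eq. 4 reversed: +208.9 kcal/mol
Combining the equations, ΔH° = (1)·(-463.0) + (-1)·(-212.8) + (-1)·(-17.9) + (-1)·(-208.9) = -23.4 kcal/mol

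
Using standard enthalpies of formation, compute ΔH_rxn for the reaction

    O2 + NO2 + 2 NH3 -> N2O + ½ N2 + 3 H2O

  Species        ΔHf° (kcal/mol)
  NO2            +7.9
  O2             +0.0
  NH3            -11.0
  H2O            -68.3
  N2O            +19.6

ΔH_rxn = -171.2 kcal/mol

Products: 1·(+19.6) + 1/2·(+0.0) + 3·(-68.3) = -185.3
Reactants: 1·(+0.0) + 1·(+7.9) + 2·(-11.0) = -14.1
ΔH_rxn = (-185.3) − (-14.1) = -171.2 kcal/mol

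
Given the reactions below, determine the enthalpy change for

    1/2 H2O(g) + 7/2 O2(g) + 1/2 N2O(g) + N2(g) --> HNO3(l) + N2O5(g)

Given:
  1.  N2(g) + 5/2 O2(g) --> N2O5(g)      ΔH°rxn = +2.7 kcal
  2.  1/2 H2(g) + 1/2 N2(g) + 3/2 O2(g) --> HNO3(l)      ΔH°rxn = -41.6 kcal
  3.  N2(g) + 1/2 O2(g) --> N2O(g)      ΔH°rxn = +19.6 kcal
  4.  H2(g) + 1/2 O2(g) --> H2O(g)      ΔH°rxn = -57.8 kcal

ΔH°rxn = -19.8 kcal

eq. 1 as written (N2O5(g) already on the product side): +2.7 kcal
eq. 2 as written (HNO3(l) already on the product side): -41.6 kcal
eq. 3 reversed and × 1/2 (reverse to put N2O(g) on the reactant side; scale by 1/2 for the 1/2 N2O(g)): (-1/2)·(+19.6) = -9.8 kcal
eq. 4 reversed and × 1/2 (H2O(g) must end up as a reactant; scale by 1/2 for the 1/2 H2O(g)): (-1/2)·(-57.8) = +28.9 kcal
Summing the manipulated equations, ΔH°rxn = (+2.7) + (-41.6) + (-9.8) + (+28.9) = -19.8 kcal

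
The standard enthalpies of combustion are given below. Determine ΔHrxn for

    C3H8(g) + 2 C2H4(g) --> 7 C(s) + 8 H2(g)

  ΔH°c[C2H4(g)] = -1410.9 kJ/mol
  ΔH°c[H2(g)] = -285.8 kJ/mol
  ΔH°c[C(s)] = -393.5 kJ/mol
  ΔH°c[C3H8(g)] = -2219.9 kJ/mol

ΔHrxn = -0.8 kJ/mol

Using ΔH = Σ nΔHc°(reactants) − Σ nΔHc°(products):
= [1·(-2219.9) + 2·(-1410.9)] − [7·(-393.5) + 8·(-285.8)]
= -0.8 kJ/mol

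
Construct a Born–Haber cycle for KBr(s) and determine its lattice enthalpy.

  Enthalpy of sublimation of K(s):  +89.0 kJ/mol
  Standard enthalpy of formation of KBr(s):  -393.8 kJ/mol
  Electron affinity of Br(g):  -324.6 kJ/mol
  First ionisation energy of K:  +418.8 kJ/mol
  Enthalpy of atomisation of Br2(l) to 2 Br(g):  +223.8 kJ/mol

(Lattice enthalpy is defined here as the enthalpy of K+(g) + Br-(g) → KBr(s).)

U = -688.9 kJ/mol

ΔHf° = 1·ΔHsub + 1·(ΣIE) + 1/2·D(Br2) + 1·EA + U
-393.8 = 1·(+89.0) + 1·(+418.8) + 1/2·(+223.8) + 1·(-324.6) + U
U = -393.8 − (+295.1) = -688.9 kJ/mol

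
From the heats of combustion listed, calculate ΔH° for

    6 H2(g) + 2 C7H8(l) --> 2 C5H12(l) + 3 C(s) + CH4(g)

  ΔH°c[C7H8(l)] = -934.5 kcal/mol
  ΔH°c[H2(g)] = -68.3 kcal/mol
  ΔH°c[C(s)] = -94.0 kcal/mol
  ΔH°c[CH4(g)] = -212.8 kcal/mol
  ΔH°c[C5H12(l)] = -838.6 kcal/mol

ΔH° = -106.8 kcal/mol

With combustion enthalpies, reactants minus products:
= [6·(-68.3) + 2·(-934.5)] − [2·(-838.6) + 3·(-94.0) + 1·(-212.8)]
= -106.8 kcal/mol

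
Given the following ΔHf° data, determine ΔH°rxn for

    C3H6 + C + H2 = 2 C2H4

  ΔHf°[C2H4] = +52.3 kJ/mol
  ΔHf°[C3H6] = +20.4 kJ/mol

Products: 2·(+52.3) = +104.6
Reactants: 1·(+20.4) + 1·(+0.0) + 1·(+0.0) = +20.4
ΔH°rxn = (+104.6) − (+20.4) = 84.2 kJ/mol

ΔH°rxn = 84.2 kJ/mol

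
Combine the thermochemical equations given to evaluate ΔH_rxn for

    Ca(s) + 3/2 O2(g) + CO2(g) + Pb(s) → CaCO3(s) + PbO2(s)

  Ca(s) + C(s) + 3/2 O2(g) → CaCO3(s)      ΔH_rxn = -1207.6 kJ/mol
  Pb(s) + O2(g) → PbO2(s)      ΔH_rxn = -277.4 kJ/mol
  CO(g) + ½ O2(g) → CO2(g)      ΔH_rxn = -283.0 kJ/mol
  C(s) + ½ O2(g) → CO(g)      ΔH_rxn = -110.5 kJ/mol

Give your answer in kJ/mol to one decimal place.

equation 1 as written: -1207.6 kJ/mol
equation 2 as written: -277.4 kJ/mol
equation 3 reversed: +283.0 kJ/mol
equation 4 reversed: +110.5 kJ/mol
ΔH_rxn = (1)·(-1207.6) + (1)·(-277.4) + (-1)·(-283.0) + (-1)·(-110.5) = -1091.5 kJ/mol

ΔH_rxn = -1091.5 kJ/mol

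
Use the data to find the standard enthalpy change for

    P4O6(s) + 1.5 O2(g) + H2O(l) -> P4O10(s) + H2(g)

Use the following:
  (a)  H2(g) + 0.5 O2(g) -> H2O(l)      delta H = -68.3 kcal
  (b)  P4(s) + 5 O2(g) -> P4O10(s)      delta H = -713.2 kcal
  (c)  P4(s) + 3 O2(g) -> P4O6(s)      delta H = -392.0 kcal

delta H = -252.9 kcal

(a) reversed (reverse to put H2O(l) on the reactant side): +68.3 kcal
(b) as written (P4O10(s) already on the product side): -713.2 kcal
(c) reversed (reverse to put P4O6(s) on the reactant side): +392.0 kcal
Summing the manipulated equations, delta H = (-1)·(-68.3) + (1)·(-713.2) + (-1)·(-392.0) = -252.9 kcal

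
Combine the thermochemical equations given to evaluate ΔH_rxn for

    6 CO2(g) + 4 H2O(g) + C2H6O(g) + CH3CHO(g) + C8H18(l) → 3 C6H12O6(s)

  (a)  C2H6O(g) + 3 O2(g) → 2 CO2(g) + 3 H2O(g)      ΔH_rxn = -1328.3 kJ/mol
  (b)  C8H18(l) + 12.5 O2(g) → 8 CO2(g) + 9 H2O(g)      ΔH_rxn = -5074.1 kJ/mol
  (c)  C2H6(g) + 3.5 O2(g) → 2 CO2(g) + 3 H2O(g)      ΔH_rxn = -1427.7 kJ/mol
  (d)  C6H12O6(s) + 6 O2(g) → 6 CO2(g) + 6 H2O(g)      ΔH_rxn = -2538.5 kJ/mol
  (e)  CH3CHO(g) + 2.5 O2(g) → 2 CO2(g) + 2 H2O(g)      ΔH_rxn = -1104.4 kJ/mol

ΔH_rxn = 108.7 kJ/mol

(a) as written (C2H6O(g) already on the reactant side): -1328.3 kJ/mol
(b) as written (C8H18(l) already on the reactant side): -5074.1 kJ/mol
(c): not needed (C2H6(g) appears nowhere else).
(d) reversed and × 3 (C6H12O6(s) must end up as a product; scale by 3 for the 3 C6H12O6(s)): (-3)·(-2538.5) = +7615.5 kJ/mol
(e) as written (CH3CHO(g) already on the reactant side): -1104.4 kJ/mol
By Hess's law, ΔH_rxn = (1)·(-1328.3) + (1)·(-5074.1) + (-3)·(-2538.5) + (1)·(-1104.4) = 108.7 kJ/mol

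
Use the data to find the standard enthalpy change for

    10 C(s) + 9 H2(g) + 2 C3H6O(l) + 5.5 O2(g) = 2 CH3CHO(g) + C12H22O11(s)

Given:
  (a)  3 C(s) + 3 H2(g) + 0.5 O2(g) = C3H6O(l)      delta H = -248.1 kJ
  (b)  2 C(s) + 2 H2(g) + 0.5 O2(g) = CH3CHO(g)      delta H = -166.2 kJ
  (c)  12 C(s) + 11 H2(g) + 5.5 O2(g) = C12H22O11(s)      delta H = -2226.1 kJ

(a) reversed and × 2: (-2)·(-248.1) = +496.2 kJ
(b) × 2: (2)·(-166.2) = -332.4 kJ
(c) as written: -2226.1 kJ
Summing the manipulated equations, delta H = (-2)·(-248.1) + (2)·(-166.2) + (1)·(-2226.1) = -2062.3 kJ

delta H = -2062.3 kJ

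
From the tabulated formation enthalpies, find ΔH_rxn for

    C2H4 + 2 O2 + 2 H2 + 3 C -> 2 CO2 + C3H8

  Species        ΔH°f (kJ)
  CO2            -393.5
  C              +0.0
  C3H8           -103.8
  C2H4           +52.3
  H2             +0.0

ΔH°rxn = Σ nΔHf°(products) − Σ nΔHf°(reactants).
Products: 2·(-393.5) + 1·(-103.8) = -890.8
Reactants: 1·(+52.3) + 2·(+0.0) + 2·(+0.0) + 3·(+0.0) = +52.3
ΔH_rxn = (-890.8) − (+52.3) = -943.1 kJ

ΔH_rxn = -943.1 kJ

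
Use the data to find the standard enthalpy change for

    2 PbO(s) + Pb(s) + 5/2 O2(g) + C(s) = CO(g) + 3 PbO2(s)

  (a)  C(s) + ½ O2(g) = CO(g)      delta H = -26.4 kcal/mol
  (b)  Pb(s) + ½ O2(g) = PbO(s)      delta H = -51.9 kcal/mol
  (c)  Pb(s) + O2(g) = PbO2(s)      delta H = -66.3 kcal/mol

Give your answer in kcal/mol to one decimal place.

delta H = -121.5 kcal/mol

(a) as written (CO(g) already on the product side): -26.4 kcal/mol
(b) reversed and × 2 (PbO(s) must end up as a reactant; scale by 2 for the 2 PbO(s)): (-2)·(-51.9) = +103.8 kcal/mol
(c) × 3 (×3 to match 3 PbO2(s) in the target): (3)·(-66.3) = -198.9 kcal/mol
By Hess's law, delta H = (1)·(-26.4) + (-2)·(-51.9) + (3)·(-66.3) = -121.5 kcal/mol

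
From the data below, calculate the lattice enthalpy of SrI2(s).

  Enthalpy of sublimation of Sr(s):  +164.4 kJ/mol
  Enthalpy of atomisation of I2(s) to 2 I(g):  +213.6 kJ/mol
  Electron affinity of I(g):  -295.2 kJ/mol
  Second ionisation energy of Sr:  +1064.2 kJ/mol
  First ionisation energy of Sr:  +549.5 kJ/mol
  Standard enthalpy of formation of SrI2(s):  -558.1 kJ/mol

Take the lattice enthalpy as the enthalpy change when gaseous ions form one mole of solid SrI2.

ΔHf° = 1·ΔHsub + 1·(ΣIE) + 1·D(I2) + 2·EA + U
-558.1 = 1·(+164.4) + 1·(+1613.7) + 1·(+213.6) + 2·(-295.2) + U
U = -558.1 − (+1401.3) = -1959.4 kJ/mol

U = -1959.4 kJ/mol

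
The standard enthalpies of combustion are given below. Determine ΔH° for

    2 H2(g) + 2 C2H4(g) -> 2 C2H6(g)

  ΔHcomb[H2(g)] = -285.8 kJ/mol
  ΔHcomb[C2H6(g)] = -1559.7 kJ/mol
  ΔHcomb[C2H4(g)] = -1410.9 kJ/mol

ΔH° = -274.0 kJ/mol

Using ΔH = Σ nΔHc°(reactants) − Σ nΔHc°(products):
= [2·(-285.8) + 2·(-1410.9)] − [2·(-1559.7)]
= -274.0 kJ/mol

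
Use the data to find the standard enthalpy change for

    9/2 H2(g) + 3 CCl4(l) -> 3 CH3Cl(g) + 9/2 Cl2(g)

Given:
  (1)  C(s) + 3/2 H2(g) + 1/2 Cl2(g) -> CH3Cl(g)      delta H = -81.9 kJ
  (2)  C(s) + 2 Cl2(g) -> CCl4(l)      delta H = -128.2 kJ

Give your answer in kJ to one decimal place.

(1) × 3: (3)·(-81.9) = -245.7 kJ
(2) reversed and × 3: (-3)·(-128.2) = +384.6 kJ
Since enthalpy is a state function, delta H = (-245.7) + (+384.6) = 138.9 kJ

delta H = 138.9 kJ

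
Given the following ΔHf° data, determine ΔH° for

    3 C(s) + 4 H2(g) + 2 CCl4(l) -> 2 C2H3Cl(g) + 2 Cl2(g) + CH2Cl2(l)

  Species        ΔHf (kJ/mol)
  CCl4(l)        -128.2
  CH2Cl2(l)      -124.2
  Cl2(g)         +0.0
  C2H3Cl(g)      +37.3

Products: 2·(+37.3) + 2·(+0.0) + 1·(-124.2) = -49.6
Reactants: 3·(+0.0) + 4·(+0.0) + 2·(-128.2) = -256.4
ΔH° = (-49.6) − (-256.4) = 206.8 kJ/mol

ΔH° = 206.8 kJ/mol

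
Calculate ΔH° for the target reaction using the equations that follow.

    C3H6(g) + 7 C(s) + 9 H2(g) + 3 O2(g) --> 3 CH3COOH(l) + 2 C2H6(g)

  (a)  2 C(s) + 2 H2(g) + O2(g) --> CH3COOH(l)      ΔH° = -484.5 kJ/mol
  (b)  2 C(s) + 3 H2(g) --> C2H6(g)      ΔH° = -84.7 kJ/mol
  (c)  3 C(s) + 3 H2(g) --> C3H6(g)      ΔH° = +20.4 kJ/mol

(a) × 3 (scale by 3 for the 3 CH3COOH(l)): (3)·(-484.5) = -1453.5 kJ/mol
(b) × 2 (scale by 2 for the 2 C2H6(g)): (2)·(-84.7) = -169.4 kJ/mol
(c) reversed (reverse to put C3H6(g) on the reactant side): -20.4 kJ/mol
ΔH° = (-1453.5) + (-169.4) + (-20.4) = -1643.3 kJ/mol

ΔH° = -1643.3 kJ/mol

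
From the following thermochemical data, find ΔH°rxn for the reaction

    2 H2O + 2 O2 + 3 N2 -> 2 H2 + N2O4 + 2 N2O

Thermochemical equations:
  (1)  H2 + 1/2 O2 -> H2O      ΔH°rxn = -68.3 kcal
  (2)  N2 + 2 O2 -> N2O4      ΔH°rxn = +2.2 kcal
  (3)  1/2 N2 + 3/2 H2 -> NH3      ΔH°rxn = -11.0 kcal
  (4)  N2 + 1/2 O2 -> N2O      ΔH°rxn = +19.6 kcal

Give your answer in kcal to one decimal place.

(1) reversed and × 2 (reverse to put H2O on the reactant side; ×2 to match 2 H2O in the target): (-2)·(-68.3) = +136.6 kcal
(2) as written (N2O4 already on the product side): +2.2 kcal
(3): not needed (NH3 appears nowhere else).
(4) × 2 (scale by 2 for the 2 N2O): (2)·(+19.6) = +39.2 kcal
ΔH°rxn = (+136.6) + (+2.2) + (+39.2) = 178.0 kcal

ΔH°rxn = 178.0 kcal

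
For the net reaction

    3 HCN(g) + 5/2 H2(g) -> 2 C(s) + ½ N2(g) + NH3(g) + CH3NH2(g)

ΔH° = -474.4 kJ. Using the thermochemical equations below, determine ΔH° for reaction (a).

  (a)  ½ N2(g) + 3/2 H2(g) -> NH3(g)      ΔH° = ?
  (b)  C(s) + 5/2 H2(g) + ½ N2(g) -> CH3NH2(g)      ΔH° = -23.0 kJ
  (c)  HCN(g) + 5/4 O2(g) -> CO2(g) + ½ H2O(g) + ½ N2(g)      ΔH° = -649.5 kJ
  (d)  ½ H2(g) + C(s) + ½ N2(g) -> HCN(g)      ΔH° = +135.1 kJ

(a) as written: contributes x
(b) as written: -23.0 kJ
(c): not needed.
(d) reversed and × 3: (-3)·(+135.1) = -405.3 kJ
-474.4 = (-23.0) + (-405.3) + x
x = (-474.4 − (-428.3)) / (1) = -46.1 kJ

ΔH° = -46.1 kJ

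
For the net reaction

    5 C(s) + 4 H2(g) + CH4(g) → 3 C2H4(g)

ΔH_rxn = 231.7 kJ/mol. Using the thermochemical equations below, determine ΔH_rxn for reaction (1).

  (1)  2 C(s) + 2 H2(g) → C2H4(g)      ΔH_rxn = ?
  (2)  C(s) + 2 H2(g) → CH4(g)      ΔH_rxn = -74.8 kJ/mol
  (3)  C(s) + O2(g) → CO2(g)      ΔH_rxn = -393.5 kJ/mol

(1) × 3 (scale by 3 for the 3 C2H4(g)): contributes 3·x
(2) reversed (reverse to put CH4(g) on the reactant side): +74.8 kJ/mol
(3): not needed (O2(g) appears nowhere else).
+231.7 = (+74.8) + 3·x
x = (+231.7 − (+74.8)) / (3) = 52.3 kJ/mol

ΔH_rxn = 52.3 kJ/mol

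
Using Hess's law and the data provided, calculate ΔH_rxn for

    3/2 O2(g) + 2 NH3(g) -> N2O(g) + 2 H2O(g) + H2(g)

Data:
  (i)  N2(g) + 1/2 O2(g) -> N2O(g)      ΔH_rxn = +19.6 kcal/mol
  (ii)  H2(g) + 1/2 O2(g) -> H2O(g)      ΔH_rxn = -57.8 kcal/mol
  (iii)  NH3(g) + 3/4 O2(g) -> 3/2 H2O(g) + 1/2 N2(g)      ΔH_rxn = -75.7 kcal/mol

ΔH_rxn = -74.0 kcal/mol

(i) as written (N2O(g) already on the product side): +19.6 kcal/mol
(ii) reversed (reverse to put H2(g) on the product side): +57.8 kcal/mol
(iii) × 2 (×2 to match 2 NH3(g) in the target): (2)·(-75.7) = -151.4 kcal/mol
Summing the manipulated equations, ΔH_rxn = (1)·(+19.6) + (-1)·(-57.8) + (2)·(-75.7) = -74.0 kcal/mol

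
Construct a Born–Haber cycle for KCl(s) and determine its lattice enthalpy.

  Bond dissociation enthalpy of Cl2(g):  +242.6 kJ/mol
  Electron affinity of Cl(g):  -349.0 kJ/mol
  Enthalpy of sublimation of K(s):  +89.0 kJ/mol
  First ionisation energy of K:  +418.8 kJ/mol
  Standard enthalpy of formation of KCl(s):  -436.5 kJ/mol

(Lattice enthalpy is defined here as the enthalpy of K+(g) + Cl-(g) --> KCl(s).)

ΔHf° = 1·ΔHsub + 1·(ΣIE) + 1/2·D(Cl2) + 1·EA + U
-436.5 = 1·(+89.0) + 1·(+418.8) + 1/2·(+242.6) + 1·(-349.0) + U
U = -436.5 − (+280.1) = -716.6 kJ/mol

U = -716.6 kJ/mol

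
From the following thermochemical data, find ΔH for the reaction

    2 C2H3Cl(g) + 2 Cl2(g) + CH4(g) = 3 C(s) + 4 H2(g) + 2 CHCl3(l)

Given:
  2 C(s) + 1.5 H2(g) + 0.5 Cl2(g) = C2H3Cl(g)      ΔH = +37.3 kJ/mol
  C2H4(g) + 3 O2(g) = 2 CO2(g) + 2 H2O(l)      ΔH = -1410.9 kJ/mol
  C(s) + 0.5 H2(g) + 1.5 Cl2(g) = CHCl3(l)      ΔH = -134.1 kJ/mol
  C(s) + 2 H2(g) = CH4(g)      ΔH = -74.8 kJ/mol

ΔH = -268.0 kJ/mol

equation 1 reversed and × 2 (reverse to put C2H3Cl(g) on the reactant side; scale by 2 for the 2 C2H3Cl(g)): (-2)·(+37.3) = -74.6 kJ/mol
equation 2: not needed (CO2(g) appears nowhere else).
equation 3 × 2 (scale by 2 for the 2 CHCl3(l)): (2)·(-134.1) = -268.2 kJ/mol
equation 4 reversed (reverse to put CH4(g) on the reactant side): +74.8 kJ/mol
ΔH = (-2)·(+37.3) + (2)·(-134.1) + (-1)·(-74.8) = -268.0 kJ/mol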